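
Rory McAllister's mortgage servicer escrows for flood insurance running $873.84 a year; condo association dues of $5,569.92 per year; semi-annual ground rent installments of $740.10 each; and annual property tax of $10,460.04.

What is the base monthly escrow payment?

Flood insurance: $873.84 annually
Condo association dues: $5,569.92 annually
Ground rent: $740.10 × 2 = $1,480.20 annually
Property tax: $10,460.04 annually
Total per year = $18,384.00
Base monthly escrow = $18,384.00 ÷ 12 = $1,532.00

$1,532.00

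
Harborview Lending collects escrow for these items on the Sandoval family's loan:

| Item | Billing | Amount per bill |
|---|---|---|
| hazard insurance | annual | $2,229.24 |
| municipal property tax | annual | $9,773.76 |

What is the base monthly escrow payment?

Hazard insurance: $2,229.24
Municipal property tax: $9,773.76
Yearly total = $12,003.00
Base monthly escrow = $12,003.00 / 12 = $1,000.25

$1,000.25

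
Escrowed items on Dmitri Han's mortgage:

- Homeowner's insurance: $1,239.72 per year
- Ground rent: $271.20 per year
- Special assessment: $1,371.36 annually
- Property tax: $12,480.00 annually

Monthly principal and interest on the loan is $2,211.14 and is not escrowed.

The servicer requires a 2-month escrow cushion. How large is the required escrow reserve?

Homeowner's insurance — $1,239.72
Ground rent — $271.20
Special assessment — $1,371.36
Property tax — $12,480.00
Combined annual = $1,239.72 + $271.20 + $1,371.36 + $12,480.00 = $15,362.28
Per month = $15,362.28 ÷ 12 = $1,280.19
Required cushion = 2 × $1,280.19 = $2,560.38

$2,560.38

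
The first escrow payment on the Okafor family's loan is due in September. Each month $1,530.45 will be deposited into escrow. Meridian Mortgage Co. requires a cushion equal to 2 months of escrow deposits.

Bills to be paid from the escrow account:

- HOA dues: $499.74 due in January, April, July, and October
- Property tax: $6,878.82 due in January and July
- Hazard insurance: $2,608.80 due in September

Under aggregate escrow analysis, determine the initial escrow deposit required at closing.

$5,895.75

Cushion = 2 × $1,530.45 = $3,060.90
Trial balance (start $0, +$1,530.45 each month, − disbursements):
  Sep: +$1,530.45 − $2,608.80 → -$1,078.35
  Oct: +$1,530.45 − $499.74 → -$47.64
  Nov: +$1,530.45 → $1,482.81
  Dec: +$1,530.45 → $3,013.26
  Jan: +$1,530.45 − $7,378.56 → -$2,834.85
  Feb: +$1,530.45 → -$1,304.40
  Mar: +$1,530.45 → $226.05
  Apr: +$1,530.45 − $499.74 → $1,256.76
  May: +$1,530.45 → $2,787.21
  Jun: +$1,530.45 → $4,317.66
  Jul: +$1,530.45 − $7,378.56 → -$1,530.45
  Aug: +$1,530.45 → $0.00
Lowest trial balance = -$2,834.85 (Jan)
Initial deposit = cushion − low point = $3,060.90 − (-$2,834.85) = $5,895.75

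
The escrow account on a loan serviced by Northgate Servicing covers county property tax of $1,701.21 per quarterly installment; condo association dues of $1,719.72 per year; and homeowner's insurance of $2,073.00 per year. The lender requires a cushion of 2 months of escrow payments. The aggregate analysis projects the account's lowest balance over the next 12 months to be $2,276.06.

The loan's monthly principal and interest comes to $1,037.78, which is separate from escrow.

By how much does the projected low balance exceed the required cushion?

$509.80

County property tax: $1,701.21 × 4 = $6,804.84 annually
Condo association dues: $1,719.72 annually
Homeowner's insurance: $2,073.00 annually
Total per year = $6,804.84 + $1,719.72 + $2,073.00 = $10,597.56
Base monthly escrow = $10,597.56 / 12 = $883.13
Required reserve = 2 × $883.13 = $1,766.26
Excess over cushion: $2,276.06 − $1,766.26 = $509.80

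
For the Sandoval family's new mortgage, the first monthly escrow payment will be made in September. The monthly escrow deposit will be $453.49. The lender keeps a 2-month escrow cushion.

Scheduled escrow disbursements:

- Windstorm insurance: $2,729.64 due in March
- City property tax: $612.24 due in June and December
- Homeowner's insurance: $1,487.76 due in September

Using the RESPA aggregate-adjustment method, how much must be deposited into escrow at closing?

$2,562.19

Cushion = 2 × $453.49 = $906.98
Trial balance (start $0, +$453.49 each month, − disbursements):
  Sep: +$453.49 − $1,487.76 → -$1,034.27
  Oct: +$453.49 → -$580.78
  Nov: +$453.49 → -$127.29
  Dec: +$453.49 − $612.24 → -$286.04
  Jan: +$453.49 → $167.45
  Feb: +$453.49 → $620.94
  Mar: +$453.49 − $2,729.64 → -$1,655.21
  Apr: +$453.49 → -$1,201.72
  May: +$453.49 → -$748.23
  Jun: +$453.49 − $612.24 → -$906.98
  Jul: +$453.49 → -$453.49
  Aug: +$453.49 → $0.00
Lowest trial balance = -$1,655.21 (Mar)
Initial deposit = cushion − low point = $906.98 − (-$1,655.21) = $2,562.19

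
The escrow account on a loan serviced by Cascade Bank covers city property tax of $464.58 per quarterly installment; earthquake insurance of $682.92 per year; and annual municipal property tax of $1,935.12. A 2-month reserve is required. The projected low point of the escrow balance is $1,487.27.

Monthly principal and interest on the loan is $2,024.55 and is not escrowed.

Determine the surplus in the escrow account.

$741.21

City property tax — $464.58 × 4 = $1,858.32
Earthquake insurance — $682.92
Municipal property tax — $1,935.12
Combined annual = $1,858.32 + $682.92 + $1,935.12 = $4,476.36
Monthly escrow = $4,476.36 ÷ 12 = $373.03
Cushion = 2 × $373.03 = $746.06
Excess over cushion: $1,487.27 − $746.06 = $741.21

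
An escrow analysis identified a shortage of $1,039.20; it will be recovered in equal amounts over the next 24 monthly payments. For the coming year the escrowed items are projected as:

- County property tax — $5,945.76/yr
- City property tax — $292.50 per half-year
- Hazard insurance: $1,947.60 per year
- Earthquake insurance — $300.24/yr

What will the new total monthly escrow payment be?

$774.85

County property tax: $5,945.76
City property tax: $292.50 × 2 = $585.00
Hazard insurance: $1,947.60
Earthquake insurance: $300.24
Total per year = $8,778.60
Monthly = $8,778.60 / 12 = $731.55
Monthly shortage recovery: $1,039.20 ÷ 24 = $43.30
New monthly escrow = $731.55 + $43.30 = $774.85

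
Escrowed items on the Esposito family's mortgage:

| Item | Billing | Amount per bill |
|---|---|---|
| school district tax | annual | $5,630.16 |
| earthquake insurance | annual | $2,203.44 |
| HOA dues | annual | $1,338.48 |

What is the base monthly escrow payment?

$764.34

School district tax: $5,630.16/yr
Earthquake insurance: $2,203.44/yr
HOA dues: $1,338.48/yr
Combined annual = $9,172.08
Monthly = $9,172.08 / 12 = $764.34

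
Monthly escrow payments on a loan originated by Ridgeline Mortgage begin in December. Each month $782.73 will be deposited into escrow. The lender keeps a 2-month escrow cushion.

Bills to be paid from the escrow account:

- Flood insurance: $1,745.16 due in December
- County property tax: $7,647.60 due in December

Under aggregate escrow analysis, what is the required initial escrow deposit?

Cushion = 2 × $782.73 = $1,565.46
Trial balance (start $0, +$782.73 each month, − disbursements):
  Dec: +$782.73 − $9,392.76 → -$8,610.03
  Jan: +$782.73 → -$7,827.30
  Feb: +$782.73 → -$7,044.57
  Mar: +$782.73 → -$6,261.84
  Apr: +$782.73 → -$5,479.11
  May: +$782.73 → -$4,696.38
  Jun: +$782.73 → -$3,913.65
  Jul: +$782.73 → -$3,130.92
  Aug: +$782.73 → -$2,348.19
  Sep: +$782.73 → -$1,565.46
  Oct: +$782.73 → -$782.73
  Nov: +$782.73 → $0.00
Lowest trial balance = -$8,610.03 (Dec)
Initial deposit = cushion − low point = $1,565.46 − (-$8,610.03) = $10,175.49

$10,175.49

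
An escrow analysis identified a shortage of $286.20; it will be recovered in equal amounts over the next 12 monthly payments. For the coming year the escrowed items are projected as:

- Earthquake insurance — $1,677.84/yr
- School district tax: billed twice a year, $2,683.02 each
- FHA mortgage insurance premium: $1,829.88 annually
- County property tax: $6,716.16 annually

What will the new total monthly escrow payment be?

Earthquake insurance = $1,677.84 annually
School district tax = $2,683.02 × 2 = $5,366.04 annually
FHA mortgage insurance premium = $1,829.88 annually
County property tax = $6,716.16 annually
Total annual escrow = $1,677.84 + $5,366.04 + $1,829.88 + $6,716.16 = $15,589.92
Per month = $15,589.92 ÷ 12 = $1,299.16
Shortage spread = $286.20 / 12 = $23.85/mo
Adjusted monthly = $1,299.16 + $23.85 = $1,323.01

$1,323.01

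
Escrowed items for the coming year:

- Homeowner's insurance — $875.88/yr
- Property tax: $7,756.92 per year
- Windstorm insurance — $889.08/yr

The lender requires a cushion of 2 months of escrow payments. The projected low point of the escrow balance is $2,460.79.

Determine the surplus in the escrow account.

$873.81

Homeowner's insurance: $875.88 per year
Property tax: $7,756.92 per year
Windstorm insurance: $889.08 per year
Total per year = $875.88 + $7,756.92 + $889.08 = $9,521.88
Per month = $9,521.88 ÷ 12 = $793.49
Required cushion = 2 × $793.49 = $1,586.98
Surplus = $2,460.79 − $1,586.98 = $873.81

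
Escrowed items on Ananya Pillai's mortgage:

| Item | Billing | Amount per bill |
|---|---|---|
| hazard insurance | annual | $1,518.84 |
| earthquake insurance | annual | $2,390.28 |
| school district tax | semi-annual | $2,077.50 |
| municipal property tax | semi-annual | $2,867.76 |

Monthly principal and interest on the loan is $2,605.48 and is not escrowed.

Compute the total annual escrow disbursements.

Hazard insurance — $1,518.84/yr
Earthquake insurance — $2,390.28/yr
School district tax — $2,077.50 × 2 = $4,155.00/yr
Municipal property tax — $2,867.76 × 2 = $5,735.52/yr
Total annual escrow = $13,799.64

$13,799.64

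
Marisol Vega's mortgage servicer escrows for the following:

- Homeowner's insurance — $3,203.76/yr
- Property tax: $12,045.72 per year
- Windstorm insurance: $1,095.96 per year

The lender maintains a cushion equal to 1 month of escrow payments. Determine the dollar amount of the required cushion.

$1,362.12

Homeowner's insurance = $3,203.76
Property tax = $12,045.72
Windstorm insurance = $1,095.96
Combined annual = $3,203.76 + $12,045.72 + $1,095.96 = $16,345.44
Per month = $16,345.44 ÷ 12 = $1,362.12
Cushion = 1 × $1,362.12 = $1,362.12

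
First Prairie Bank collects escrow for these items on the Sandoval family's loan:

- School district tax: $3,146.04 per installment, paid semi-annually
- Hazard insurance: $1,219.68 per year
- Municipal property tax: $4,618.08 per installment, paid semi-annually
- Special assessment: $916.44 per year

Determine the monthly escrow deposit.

School district tax — $3,146.04 × 2 = $6,292.08/yr
Hazard insurance — $1,219.68/yr
Municipal property tax — $4,618.08 × 2 = $9,236.16/yr
Special assessment — $916.44/yr
Annual escrow total = $6,292.08 + $1,219.68 + $9,236.16 + $916.44 = $17,664.36
Base monthly escrow = $17,664.36 / 12 = $1,472.03

$1,472.03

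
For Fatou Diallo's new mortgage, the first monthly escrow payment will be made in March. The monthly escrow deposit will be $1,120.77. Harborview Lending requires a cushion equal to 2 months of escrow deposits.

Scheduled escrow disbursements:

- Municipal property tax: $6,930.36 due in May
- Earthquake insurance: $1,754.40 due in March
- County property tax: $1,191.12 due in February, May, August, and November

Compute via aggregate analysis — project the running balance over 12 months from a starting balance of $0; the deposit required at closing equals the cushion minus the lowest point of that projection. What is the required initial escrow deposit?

$8,755.11

Cushion = 2 × $1,120.77 = $2,241.54
Trial balance (start $0, +$1,120.77 each month, − disbursements):
  Mar: +$1,120.77 − $1,754.40 → -$633.63
  Apr: +$1,120.77 → $487.14
  May: +$1,120.77 − $8,121.48 → -$6,513.57
  Jun: +$1,120.77 → -$5,392.80
  Jul: +$1,120.77 → -$4,272.03
  Aug: +$1,120.77 − $1,191.12 → -$4,342.38
  Sep: +$1,120.77 → -$3,221.61
  Oct: +$1,120.77 → -$2,100.84
  Nov: +$1,120.77 − $1,191.12 → -$2,171.19
  Dec: +$1,120.77 → -$1,050.42
  Jan: +$1,120.77 → $70.35
  Feb: +$1,120.77 − $1,191.12 → $0.00
Lowest trial balance = -$6,513.57 (May)
Initial deposit = cushion − low point = $2,241.54 − (-$6,513.57) = $8,755.11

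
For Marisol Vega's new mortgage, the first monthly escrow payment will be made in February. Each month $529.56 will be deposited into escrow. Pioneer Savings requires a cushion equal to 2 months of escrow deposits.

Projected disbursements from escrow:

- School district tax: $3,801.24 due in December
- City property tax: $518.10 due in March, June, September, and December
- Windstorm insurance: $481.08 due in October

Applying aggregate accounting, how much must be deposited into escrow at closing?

$1,588.68

Cushion = 2 × $529.56 = $1,059.12
Trial balance (start $0, +$529.56 each month, − disbursements):
  Feb: +$529.56 → $529.56
  Mar: +$529.56 − $518.10 → $541.02
  Apr: +$529.56 → $1,070.58
  May: +$529.56 → $1,600.14
  Jun: +$529.56 − $518.10 → $1,611.60
  Jul: +$529.56 → $2,141.16
  Aug: +$529.56 → $2,670.72
  Sep: +$529.56 − $518.10 → $2,682.18
  Oct: +$529.56 − $481.08 → $2,730.66
  Nov: +$529.56 → $3,260.22
  Dec: +$529.56 − $4,319.34 → -$529.56
  Jan: +$529.56 → $0.00
Lowest trial balance = -$529.56 (Dec)
Initial deposit = cushion − low point = $1,059.12 − (-$529.56) = $1,588.68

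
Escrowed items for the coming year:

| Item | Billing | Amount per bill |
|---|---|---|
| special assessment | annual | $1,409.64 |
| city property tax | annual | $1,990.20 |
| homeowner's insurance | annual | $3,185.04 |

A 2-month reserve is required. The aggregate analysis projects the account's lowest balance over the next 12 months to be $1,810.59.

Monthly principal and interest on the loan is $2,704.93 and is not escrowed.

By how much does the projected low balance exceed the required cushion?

Special assessment = $1,409.64
City property tax = $1,990.20
Homeowner's insurance = $3,185.04
Total per year = $1,409.64 + $1,990.20 + $3,185.04 = $6,584.88
Monthly escrow = $6,584.88 / 12 = $548.74
Required cushion = 2 × $548.74 = $1,097.48
Excess over cushion: $1,810.59 − $1,097.48 = $713.11

$713.11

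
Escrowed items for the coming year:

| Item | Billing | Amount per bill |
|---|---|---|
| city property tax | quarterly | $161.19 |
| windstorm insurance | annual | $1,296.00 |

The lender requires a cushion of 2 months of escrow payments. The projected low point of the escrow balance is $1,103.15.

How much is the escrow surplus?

City property tax = $161.19 × 4 = $644.76 annually
Windstorm insurance = $1,296.00 annually
Yearly total = $1,940.76
Per month = $1,940.76 ÷ 12 = $161.73
Required reserve = 2 × $161.73 = $323.46
Surplus = $1,103.15 − $323.46 = $779.69

$779.69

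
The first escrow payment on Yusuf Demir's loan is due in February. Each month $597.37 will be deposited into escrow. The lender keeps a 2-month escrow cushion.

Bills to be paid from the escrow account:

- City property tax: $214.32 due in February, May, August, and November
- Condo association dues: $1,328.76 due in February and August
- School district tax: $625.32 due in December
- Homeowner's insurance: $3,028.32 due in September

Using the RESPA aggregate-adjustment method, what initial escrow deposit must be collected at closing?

Cushion = 2 × $597.37 = $1,194.74
Trial balance (start $0, +$597.37 each month, − disbursements):
  Feb: +$597.37 − $1,543.08 → -$945.71
  Mar: +$597.37 → -$348.34
  Apr: +$597.37 → $249.03
  May: +$597.37 − $214.32 → $632.08
  Jun: +$597.37 → $1,229.45
  Jul: +$597.37 → $1,826.82
  Aug: +$597.37 − $1,543.08 → $881.11
  Sep: +$597.37 − $3,028.32 → -$1,549.84
  Oct: +$597.37 → -$952.47
  Nov: +$597.37 − $214.32 → -$569.42
  Dec: +$597.37 − $625.32 → -$597.37
  Jan: +$597.37 → $0.00
Lowest trial balance = -$1,549.84 (Sep)
Initial deposit = cushion − low point = $1,194.74 − (-$1,549.84) = $2,744.58

$2,744.58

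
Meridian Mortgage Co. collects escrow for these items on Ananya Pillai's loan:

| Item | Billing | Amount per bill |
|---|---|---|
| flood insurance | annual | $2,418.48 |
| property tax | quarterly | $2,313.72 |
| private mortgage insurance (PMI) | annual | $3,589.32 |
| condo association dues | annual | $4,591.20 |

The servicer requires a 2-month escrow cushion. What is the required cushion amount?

$3,308.98

Flood insurance — $2,418.48 annually
Property tax — $2,313.72 × 4 = $9,254.88 annually
Private mortgage insurance (PMI) — $3,589.32 annually
Condo association dues — $4,591.20 annually
Total per year = $2,418.48 + $9,254.88 + $3,589.32 + $4,591.20 = $19,853.88
Monthly escrow = $19,853.88 / 12 = $1,654.49
Required cushion = 2 × $1,654.49 = $3,308.98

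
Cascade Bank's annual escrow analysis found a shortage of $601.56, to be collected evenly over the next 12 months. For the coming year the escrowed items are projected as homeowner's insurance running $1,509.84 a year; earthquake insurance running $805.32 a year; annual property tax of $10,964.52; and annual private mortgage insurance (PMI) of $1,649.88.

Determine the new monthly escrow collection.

Homeowner's insurance = $1,509.84
Earthquake insurance = $805.32
Property tax = $10,964.52
Private mortgage insurance (PMI) = $1,649.88
Total per year = $14,929.56
Monthly = $14,929.56 ÷ 12 = $1,244.13
Shortage spread = $601.56 / 12 = $50.13/mo
New monthly escrow = $1,244.13 + $50.13 = $1,294.26

$1,294.26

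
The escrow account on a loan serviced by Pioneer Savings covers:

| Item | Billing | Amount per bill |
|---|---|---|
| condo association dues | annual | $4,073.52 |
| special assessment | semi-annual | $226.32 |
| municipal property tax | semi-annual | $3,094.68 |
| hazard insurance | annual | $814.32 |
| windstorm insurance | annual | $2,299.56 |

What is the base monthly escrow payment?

$1,152.45

Condo association dues = $4,073.52
Special assessment = $226.32 × 2 = $452.64
Municipal property tax = $3,094.68 × 2 = $6,189.36
Hazard insurance = $814.32
Windstorm insurance = $2,299.56
Combined annual = $4,073.52 + $452.64 + $6,189.36 + $814.32 + $2,299.56 = $13,829.40
Monthly = $13,829.40 ÷ 12 = $1,152.45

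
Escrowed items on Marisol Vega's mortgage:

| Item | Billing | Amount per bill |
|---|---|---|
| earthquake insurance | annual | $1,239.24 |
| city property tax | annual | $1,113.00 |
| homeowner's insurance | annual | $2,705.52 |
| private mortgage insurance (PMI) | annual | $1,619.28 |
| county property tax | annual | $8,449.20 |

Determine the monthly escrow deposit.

Earthquake insurance — $1,239.24
City property tax — $1,113.00
Homeowner's insurance — $2,705.52
Private mortgage insurance (PMI) — $1,619.28
County property tax — $8,449.20
Yearly total = $15,126.24
Monthly = $15,126.24 ÷ 12 = $1,260.52

$1,260.52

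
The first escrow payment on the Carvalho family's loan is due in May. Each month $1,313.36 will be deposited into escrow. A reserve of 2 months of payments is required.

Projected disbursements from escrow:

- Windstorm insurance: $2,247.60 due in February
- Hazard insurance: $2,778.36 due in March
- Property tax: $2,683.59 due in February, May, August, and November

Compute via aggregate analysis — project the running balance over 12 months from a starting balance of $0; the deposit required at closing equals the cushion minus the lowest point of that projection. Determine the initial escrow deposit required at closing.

Cushion = 2 × $1,313.36 = $2,626.72
Trial balance (start $0, +$1,313.36 each month, − disbursements):
  May: +$1,313.36 − $2,683.59 → -$1,370.23
  Jun: +$1,313.36 → -$56.87
  Jul: +$1,313.36 → $1,256.49
  Aug: +$1,313.36 − $2,683.59 → -$113.74
  Sep: +$1,313.36 → $1,199.62
  Oct: +$1,313.36 → $2,512.98
  Nov: +$1,313.36 − $2,683.59 → $1,142.75
  Dec: +$1,313.36 → $2,456.11
  Jan: +$1,313.36 → $3,769.47
  Feb: +$1,313.36 − $4,931.19 → $151.64
  Mar: +$1,313.36 − $2,778.36 → -$1,313.36
  Apr: +$1,313.36 → $0.00
Lowest trial balance = -$1,370.23 (May)
Initial deposit = cushion − low point = $2,626.72 − (-$1,370.23) = $3,996.95

$3,996.95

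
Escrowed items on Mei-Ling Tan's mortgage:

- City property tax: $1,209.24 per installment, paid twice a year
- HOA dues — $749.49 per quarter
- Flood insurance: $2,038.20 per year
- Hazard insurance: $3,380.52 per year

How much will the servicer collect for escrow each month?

$902.93

City property tax: $1,209.24 × 2 = $2,418.48/yr
HOA dues: $749.49 × 4 = $2,997.96/yr
Flood insurance: $2,038.20/yr
Hazard insurance: $3,380.52/yr
Combined annual = $2,418.48 + $2,997.96 + $2,038.20 + $3,380.52 = $10,835.16
Per month = $10,835.16 / 12 = $902.93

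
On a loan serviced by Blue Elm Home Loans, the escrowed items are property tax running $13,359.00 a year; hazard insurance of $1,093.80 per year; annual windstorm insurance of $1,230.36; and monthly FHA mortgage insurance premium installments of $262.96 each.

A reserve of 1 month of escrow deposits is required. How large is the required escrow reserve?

Property tax — $13,359.00/yr
Hazard insurance — $1,093.80/yr
Windstorm insurance — $1,230.36/yr
FHA mortgage insurance premium — $262.96 × 12 = $3,155.52/yr
Annual escrow total = $18,838.68
Monthly escrow = $18,838.68 / 12 = $1,569.89
Reserve = 1 × $1,569.89 = $1,569.89

$1,569.89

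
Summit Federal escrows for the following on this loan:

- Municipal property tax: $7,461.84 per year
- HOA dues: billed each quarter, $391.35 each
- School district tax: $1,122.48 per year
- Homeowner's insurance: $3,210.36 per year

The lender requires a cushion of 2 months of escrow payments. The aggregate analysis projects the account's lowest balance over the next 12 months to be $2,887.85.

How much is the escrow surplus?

Municipal property tax: $7,461.84
HOA dues: $391.35 × 4 = $1,565.40
School district tax: $1,122.48
Homeowner's insurance: $3,210.36
Total annual escrow = $13,360.08
Monthly = $13,360.08 / 12 = $1,113.34
Cushion = 2 × $1,113.34 = $2,226.68
Surplus = $2,887.85 − $2,226.68 = $661.17

$661.17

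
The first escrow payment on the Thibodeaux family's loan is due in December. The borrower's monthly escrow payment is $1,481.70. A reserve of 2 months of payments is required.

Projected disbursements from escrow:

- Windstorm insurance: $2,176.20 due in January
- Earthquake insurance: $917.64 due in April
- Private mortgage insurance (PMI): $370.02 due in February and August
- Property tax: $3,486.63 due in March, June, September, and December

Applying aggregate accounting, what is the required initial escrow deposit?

$6,556.08

Cushion = 2 × $1,481.70 = $2,963.40
Trial balance (start $0, +$1,481.70 each month, − disbursements):
  Dec: +$1,481.70 − $3,486.63 → -$2,004.93
  Jan: +$1,481.70 − $2,176.20 → -$2,699.43
  Feb: +$1,481.70 − $370.02 → -$1,587.75
  Mar: +$1,481.70 − $3,486.63 → -$3,592.68
  Apr: +$1,481.70 − $917.64 → -$3,028.62
  May: +$1,481.70 → -$1,546.92
  Jun: +$1,481.70 − $3,486.63 → -$3,551.85
  Jul: +$1,481.70 → -$2,070.15
  Aug: +$1,481.70 − $370.02 → -$958.47
  Sep: +$1,481.70 − $3,486.63 → -$2,963.40
  Oct: +$1,481.70 → -$1,481.70
  Nov: +$1,481.70 → $0.00
Lowest trial balance = -$3,592.68 (Mar)
Initial deposit = cushion − low point = $2,963.40 − (-$3,592.68) = $6,556.08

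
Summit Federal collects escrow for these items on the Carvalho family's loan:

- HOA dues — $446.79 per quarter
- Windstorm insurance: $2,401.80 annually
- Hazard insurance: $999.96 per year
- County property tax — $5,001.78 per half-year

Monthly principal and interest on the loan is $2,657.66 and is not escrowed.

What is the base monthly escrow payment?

HOA dues = $446.79 × 4 = $1,787.16 per year
Windstorm insurance = $2,401.80 per year
Hazard insurance = $999.96 per year
County property tax = $5,001.78 × 2 = $10,003.56 per year
Total annual escrow = $15,192.48
Monthly = $15,192.48 / 12 = $1,266.04

$1,266.04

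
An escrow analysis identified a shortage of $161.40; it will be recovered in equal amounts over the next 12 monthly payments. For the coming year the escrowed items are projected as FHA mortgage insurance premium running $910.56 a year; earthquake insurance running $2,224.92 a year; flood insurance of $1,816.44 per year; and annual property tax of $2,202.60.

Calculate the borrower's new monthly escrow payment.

FHA mortgage insurance premium — $910.56 per year
Earthquake insurance — $2,224.92 per year
Flood insurance — $1,816.44 per year
Property tax — $2,202.60 per year
Total annual escrow = $910.56 + $2,224.92 + $1,816.44 + $2,202.60 = $7,154.52
Base monthly escrow = $7,154.52 / 12 = $596.21
Monthly shortage recovery: $161.40 ÷ 12 = $13.45
Adjusted monthly = $596.21 + $13.45 = $609.66

$609.66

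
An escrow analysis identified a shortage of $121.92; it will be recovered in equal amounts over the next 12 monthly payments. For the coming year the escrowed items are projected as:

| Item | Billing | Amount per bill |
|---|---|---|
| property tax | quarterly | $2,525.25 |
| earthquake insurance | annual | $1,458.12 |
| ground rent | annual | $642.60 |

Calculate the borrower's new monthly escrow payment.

$1,026.97

Property tax = $2,525.25 × 4 = $10,101.00
Earthquake insurance = $1,458.12
Ground rent = $642.60
Total annual escrow = $10,101.00 + $1,458.12 + $642.60 = $12,201.72
Base monthly escrow = $12,201.72 ÷ 12 = $1,016.81
Monthly shortage recovery: $121.92 ÷ 12 = $10.16
New monthly escrow = $1,016.81 + $10.16 = $1,026.97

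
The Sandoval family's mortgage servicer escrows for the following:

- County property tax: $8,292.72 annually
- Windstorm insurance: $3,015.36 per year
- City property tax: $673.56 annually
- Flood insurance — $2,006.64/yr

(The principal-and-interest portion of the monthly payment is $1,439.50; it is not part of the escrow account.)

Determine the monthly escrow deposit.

$1,165.69

County property tax = $8,292.72 annually
Windstorm insurance = $3,015.36 annually
City property tax = $673.56 annually
Flood insurance = $2,006.64 annually
Combined annual = $8,292.72 + $3,015.36 + $673.56 + $2,006.64 = $13,988.28
Monthly = $13,988.28 ÷ 12 = $1,165.69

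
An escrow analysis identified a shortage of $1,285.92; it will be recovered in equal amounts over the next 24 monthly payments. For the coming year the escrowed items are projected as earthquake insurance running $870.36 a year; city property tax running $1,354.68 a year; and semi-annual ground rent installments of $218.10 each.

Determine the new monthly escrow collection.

Earthquake insurance: $870.36
City property tax: $1,354.68
Ground rent: $218.10 × 2 = $436.20
Total annual escrow = $2,661.24
Monthly = $2,661.24 / 12 = $221.77
Monthly shortage recovery: $1,285.92 / 24 = $53.58
Adjusted monthly = $221.77 + $53.58 = $275.35

$275.35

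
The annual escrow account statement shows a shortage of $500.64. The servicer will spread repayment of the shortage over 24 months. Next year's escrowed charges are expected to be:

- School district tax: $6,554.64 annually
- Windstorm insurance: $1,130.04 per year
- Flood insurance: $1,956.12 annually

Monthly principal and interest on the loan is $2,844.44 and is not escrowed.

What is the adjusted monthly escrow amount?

$824.26

School district tax = $6,554.64
Windstorm insurance = $1,130.04
Flood insurance = $1,956.12
Annual escrow total = $9,640.80
Per month = $9,640.80 / 12 = $803.40
Shortage per month = $500.64 ÷ 24 = $20.86
New monthly escrow = $803.40 + $20.86 = $824.26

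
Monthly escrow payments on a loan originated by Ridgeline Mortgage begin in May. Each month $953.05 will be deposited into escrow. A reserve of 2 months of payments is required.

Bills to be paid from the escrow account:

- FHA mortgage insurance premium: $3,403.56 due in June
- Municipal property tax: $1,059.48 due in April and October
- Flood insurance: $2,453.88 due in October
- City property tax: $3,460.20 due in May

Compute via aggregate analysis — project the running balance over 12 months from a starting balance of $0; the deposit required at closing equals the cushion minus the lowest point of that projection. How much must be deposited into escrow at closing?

Cushion = 2 × $953.05 = $1,906.10
Trial balance (start $0, +$953.05 each month, − disbursements):
  May: +$953.05 − $3,460.20 → -$2,507.15
  Jun: +$953.05 − $3,403.56 → -$4,957.66
  Jul: +$953.05 → -$4,004.61
  Aug: +$953.05 → -$3,051.56
  Sep: +$953.05 → -$2,098.51
  Oct: +$953.05 − $3,513.36 → -$4,658.82
  Nov: +$953.05 → -$3,705.77
  Dec: +$953.05 → -$2,752.72
  Jan: +$953.05 → -$1,799.67
  Feb: +$953.05 → -$846.62
  Mar: +$953.05 → $106.43
  Apr: +$953.05 − $1,059.48 → $0.00
Lowest trial balance = -$4,957.66 (Jun)
Initial deposit = cushion − low point = $1,906.10 − (-$4,957.66) = $6,863.76

$6,863.76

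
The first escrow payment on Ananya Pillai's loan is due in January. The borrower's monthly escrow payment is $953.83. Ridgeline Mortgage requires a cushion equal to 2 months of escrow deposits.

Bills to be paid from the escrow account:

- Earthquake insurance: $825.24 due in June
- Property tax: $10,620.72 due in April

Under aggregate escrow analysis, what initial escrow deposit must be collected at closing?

$8,713.06

Cushion = 2 × $953.83 = $1,907.66
Trial balance (start $0, +$953.83 each month, − disbursements):
  Jan: +$953.83 → $953.83
  Feb: +$953.83 → $1,907.66
  Mar: +$953.83 → $2,861.49
  Apr: +$953.83 − $10,620.72 → -$6,805.40
  May: +$953.83 → -$5,851.57
  Jun: +$953.83 − $825.24 → -$5,722.98
  Jul: +$953.83 → -$4,769.15
  Aug: +$953.83 → -$3,815.32
  Sep: +$953.83 → -$2,861.49
  Oct: +$953.83 → -$1,907.66
  Nov: +$953.83 → -$953.83
  Dec: +$953.83 → $0.00
Lowest trial balance = -$6,805.40 (Apr)
Initial deposit = cushion − low point = $1,907.66 − (-$6,805.40) = $8,713.06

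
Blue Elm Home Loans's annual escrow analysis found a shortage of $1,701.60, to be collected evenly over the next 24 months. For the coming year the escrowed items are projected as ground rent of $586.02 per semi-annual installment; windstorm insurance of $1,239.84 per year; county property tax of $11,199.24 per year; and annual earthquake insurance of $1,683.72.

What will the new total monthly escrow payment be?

$1,345.47

Ground rent = $586.02 × 2 = $1,172.04 annually
Windstorm insurance = $1,239.84 annually
County property tax = $11,199.24 annually
Earthquake insurance = $1,683.72 annually
Total per year = $1,172.04 + $1,239.84 + $11,199.24 + $1,683.72 = $15,294.84
Monthly = $15,294.84 / 12 = $1,274.57
Shortage per month = $1,701.60 ÷ 24 = $70.90
New monthly escrow = $1,274.57 + $70.90 = $1,345.47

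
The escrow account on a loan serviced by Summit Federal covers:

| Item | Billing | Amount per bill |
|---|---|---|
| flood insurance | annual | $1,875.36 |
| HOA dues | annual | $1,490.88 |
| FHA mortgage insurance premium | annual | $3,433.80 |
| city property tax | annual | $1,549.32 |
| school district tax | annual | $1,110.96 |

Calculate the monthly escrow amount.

$788.36

Flood insurance — $1,875.36/yr
HOA dues — $1,490.88/yr
FHA mortgage insurance premium — $3,433.80/yr
City property tax — $1,549.32/yr
School district tax — $1,110.96/yr
Total annual escrow = $1,875.36 + $1,490.88 + $3,433.80 + $1,549.32 + $1,110.96 = $9,460.32
Monthly = $9,460.32 / 12 = $788.36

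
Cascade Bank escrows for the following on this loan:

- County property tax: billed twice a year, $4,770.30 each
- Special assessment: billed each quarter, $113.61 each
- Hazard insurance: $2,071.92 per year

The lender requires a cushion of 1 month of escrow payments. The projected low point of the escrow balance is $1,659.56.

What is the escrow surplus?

$653.98

County property tax — $4,770.30 × 2 = $9,540.60 per year
Special assessment — $113.61 × 4 = $454.44 per year
Hazard insurance — $2,071.92 per year
Annual escrow total = $12,066.96
Per month = $12,066.96 ÷ 12 = $1,005.58
Required reserve = 1 × $1,005.58 = $1,005.58
Excess over cushion: $1,659.56 − $1,005.58 = $653.98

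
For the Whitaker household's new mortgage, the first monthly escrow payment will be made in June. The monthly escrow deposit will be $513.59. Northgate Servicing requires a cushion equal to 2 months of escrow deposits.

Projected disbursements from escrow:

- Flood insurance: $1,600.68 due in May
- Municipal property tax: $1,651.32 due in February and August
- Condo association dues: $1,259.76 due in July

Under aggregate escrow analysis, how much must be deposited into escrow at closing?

Cushion = 2 × $513.59 = $1,027.18
Trial balance (start $0, +$513.59 each month, − disbursements):
  Jun: +$513.59 → $513.59
  Jul: +$513.59 − $1,259.76 → -$232.58
  Aug: +$513.59 − $1,651.32 → -$1,370.31
  Sep: +$513.59 → -$856.72
  Oct: +$513.59 → -$343.13
  Nov: +$513.59 → $170.46
  Dec: +$513.59 → $684.05
  Jan: +$513.59 → $1,197.64
  Feb: +$513.59 − $1,651.32 → $59.91
  Mar: +$513.59 → $573.50
  Apr: +$513.59 → $1,087.09
  May: +$513.59 − $1,600.68 → $0.00
Lowest trial balance = -$1,370.31 (Aug)
Initial deposit = cushion − low point = $1,027.18 − (-$1,370.31) = $2,397.49

$2,397.49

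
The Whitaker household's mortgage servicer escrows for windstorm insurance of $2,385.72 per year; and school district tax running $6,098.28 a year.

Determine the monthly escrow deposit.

Windstorm insurance — $2,385.72 per year
School district tax — $6,098.28 per year
Combined annual = $8,484.00
Monthly escrow = $8,484.00 ÷ 12 = $707.00

$707.00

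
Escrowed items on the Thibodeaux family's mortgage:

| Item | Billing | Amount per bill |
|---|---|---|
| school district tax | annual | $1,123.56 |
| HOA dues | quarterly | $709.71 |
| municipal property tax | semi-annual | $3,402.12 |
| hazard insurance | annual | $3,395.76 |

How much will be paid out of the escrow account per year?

$14,162.40

School district tax: $1,123.56
HOA dues: $709.71 × 4 = $2,838.84
Municipal property tax: $3,402.12 × 2 = $6,804.24
Hazard insurance: $3,395.76
Total annual escrow = $1,123.56 + $2,838.84 + $6,804.24 + $3,395.76 = $14,162.40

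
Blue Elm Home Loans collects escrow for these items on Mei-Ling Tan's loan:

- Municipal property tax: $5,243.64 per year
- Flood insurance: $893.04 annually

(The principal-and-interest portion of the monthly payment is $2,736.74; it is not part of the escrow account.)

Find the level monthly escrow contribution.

$511.39

Municipal property tax = $5,243.64/yr
Flood insurance = $893.04/yr
Total per year = $5,243.64 + $893.04 = $6,136.68
Monthly escrow = $6,136.68 / 12 = $511.39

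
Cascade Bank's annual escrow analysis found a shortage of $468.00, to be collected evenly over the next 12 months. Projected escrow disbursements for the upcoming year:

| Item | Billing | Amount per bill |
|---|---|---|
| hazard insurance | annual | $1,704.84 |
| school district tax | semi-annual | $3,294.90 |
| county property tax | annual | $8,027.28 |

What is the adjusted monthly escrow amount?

Hazard insurance: $1,704.84 per year
School district tax: $3,294.90 × 2 = $6,589.80 per year
County property tax: $8,027.28 per year
Total annual escrow = $1,704.84 + $6,589.80 + $8,027.28 = $16,321.92
Base monthly escrow = $16,321.92 / 12 = $1,360.16
Shortage spread = $468.00 / 12 = $39.00/mo
New monthly escrow = $1,360.16 + $39.00 = $1,399.16

$1,399.16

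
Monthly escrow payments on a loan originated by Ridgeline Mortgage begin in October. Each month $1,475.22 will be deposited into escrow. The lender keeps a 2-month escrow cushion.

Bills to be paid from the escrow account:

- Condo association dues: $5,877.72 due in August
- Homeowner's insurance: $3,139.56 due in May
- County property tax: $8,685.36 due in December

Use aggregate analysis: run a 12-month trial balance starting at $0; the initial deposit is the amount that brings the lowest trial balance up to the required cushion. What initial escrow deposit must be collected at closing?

Cushion = 2 × $1,475.22 = $2,950.44
Trial balance (start $0, +$1,475.22 each month, − disbursements):
  Oct: +$1,475.22 → $1,475.22
  Nov: +$1,475.22 → $2,950.44
  Dec: +$1,475.22 − $8,685.36 → -$4,259.70
  Jan: +$1,475.22 → -$2,784.48
  Feb: +$1,475.22 → -$1,309.26
  Mar: +$1,475.22 → $165.96
  Apr: +$1,475.22 → $1,641.18
  May: +$1,475.22 − $3,139.56 → -$23.16
  Jun: +$1,475.22 → $1,452.06
  Jul: +$1,475.22 → $2,927.28
  Aug: +$1,475.22 − $5,877.72 → -$1,475.22
  Sep: +$1,475.22 → $0.00
Lowest trial balance = -$4,259.70 (Dec)
Initial deposit = cushion − low point = $2,950.44 − (-$4,259.70) = $7,210.14

$7,210.14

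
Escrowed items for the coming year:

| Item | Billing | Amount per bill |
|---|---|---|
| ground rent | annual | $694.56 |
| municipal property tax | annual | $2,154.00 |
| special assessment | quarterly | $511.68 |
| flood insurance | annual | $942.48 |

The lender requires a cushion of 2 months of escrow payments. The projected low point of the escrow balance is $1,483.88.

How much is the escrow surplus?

Ground rent — $694.56 per year
Municipal property tax — $2,154.00 per year
Special assessment — $511.68 × 4 = $2,046.72 per year
Flood insurance — $942.48 per year
Total annual escrow = $694.56 + $2,154.00 + $2,046.72 + $942.48 = $5,837.76
Monthly = $5,837.76 ÷ 12 = $486.48
Required reserve = 2 × $486.48 = $972.96
Surplus = $1,483.88 − $972.96 = $510.92

$510.92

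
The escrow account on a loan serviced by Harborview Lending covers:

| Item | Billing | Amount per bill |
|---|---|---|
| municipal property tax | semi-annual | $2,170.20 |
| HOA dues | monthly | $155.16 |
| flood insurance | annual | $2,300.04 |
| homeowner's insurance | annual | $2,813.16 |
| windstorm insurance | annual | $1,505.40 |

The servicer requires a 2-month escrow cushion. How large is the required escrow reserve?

Municipal property tax: $2,170.20 × 2 = $4,340.40/yr
HOA dues: $155.16 × 12 = $1,861.92/yr
Flood insurance: $2,300.04/yr
Homeowner's insurance: $2,813.16/yr
Windstorm insurance: $1,505.40/yr
Combined annual = $4,340.40 + $1,861.92 + $2,300.04 + $2,813.16 + $1,505.40 = $12,820.92
Monthly = $12,820.92 / 12 = $1,068.41
Cushion = 2 × $1,068.41 = $2,136.82

$2,136.82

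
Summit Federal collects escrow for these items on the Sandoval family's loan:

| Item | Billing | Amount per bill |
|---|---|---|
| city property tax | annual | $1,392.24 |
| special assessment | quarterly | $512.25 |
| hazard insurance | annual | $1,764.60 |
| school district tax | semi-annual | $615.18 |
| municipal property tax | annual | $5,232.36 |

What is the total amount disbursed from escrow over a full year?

$11,668.56

City property tax — $1,392.24 per year
Special assessment — $512.25 × 4 = $2,049.00 per year
Hazard insurance — $1,764.60 per year
School district tax — $615.18 × 2 = $1,230.36 per year
Municipal property tax — $5,232.36 per year
Annual escrow total = $1,392.24 + $2,049.00 + $1,764.60 + $1,230.36 + $5,232.36 = $11,668.56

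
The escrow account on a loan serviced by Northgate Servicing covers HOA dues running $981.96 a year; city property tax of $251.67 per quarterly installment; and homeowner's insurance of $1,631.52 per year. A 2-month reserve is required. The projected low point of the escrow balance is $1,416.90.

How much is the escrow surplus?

$813.54

HOA dues: $981.96
City property tax: $251.67 × 4 = $1,006.68
Homeowner's insurance: $1,631.52
Annual escrow total = $981.96 + $1,006.68 + $1,631.52 = $3,620.16
Monthly = $3,620.16 ÷ 12 = $301.68
Cushion = 2 × $301.68 = $603.36
Excess over cushion: $1,416.90 − $603.36 = $813.54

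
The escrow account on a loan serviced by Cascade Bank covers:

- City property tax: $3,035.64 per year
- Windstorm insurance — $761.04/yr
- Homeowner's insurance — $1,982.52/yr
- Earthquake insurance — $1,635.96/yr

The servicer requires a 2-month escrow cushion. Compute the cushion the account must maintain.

$1,235.86

City property tax = $3,035.64 annually
Windstorm insurance = $761.04 annually
Homeowner's insurance = $1,982.52 annually
Earthquake insurance = $1,635.96 annually
Annual escrow total = $7,415.16
Monthly escrow = $7,415.16 / 12 = $617.93
Reserve = 2 × $617.93 = $1,235.86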